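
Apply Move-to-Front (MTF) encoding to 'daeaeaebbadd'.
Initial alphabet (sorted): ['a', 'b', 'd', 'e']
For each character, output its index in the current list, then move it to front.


MTF encoding:
'd': index 2 in ['a', 'b', 'd', 'e'] -> ['d', 'a', 'b', 'e']
'a': index 1 in ['d', 'a', 'b', 'e'] -> ['a', 'd', 'b', 'e']
'e': index 3 in ['a', 'd', 'b', 'e'] -> ['e', 'a', 'd', 'b']
'a': index 1 in ['e', 'a', 'd', 'b'] -> ['a', 'e', 'd', 'b']
'e': index 1 in ['a', 'e', 'd', 'b'] -> ['e', 'a', 'd', 'b']
'a': index 1 in ['e', 'a', 'd', 'b'] -> ['a', 'e', 'd', 'b']
'e': index 1 in ['a', 'e', 'd', 'b'] -> ['e', 'a', 'd', 'b']
'b': index 3 in ['e', 'a', 'd', 'b'] -> ['b', 'e', 'a', 'd']
'b': index 0 in ['b', 'e', 'a', 'd'] -> ['b', 'e', 'a', 'd']
'a': index 2 in ['b', 'e', 'a', 'd'] -> ['a', 'b', 'e', 'd']
'd': index 3 in ['a', 'b', 'e', 'd'] -> ['d', 'a', 'b', 'e']
'd': index 0 in ['d', 'a', 'b', 'e'] -> ['d', 'a', 'b', 'e']


Output: [2, 1, 3, 1, 1, 1, 1, 3, 0, 2, 3, 0]


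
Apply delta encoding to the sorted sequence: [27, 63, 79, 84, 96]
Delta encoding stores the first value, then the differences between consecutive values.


First value: 27
Deltas:
  63 - 27 = 36
  79 - 63 = 16
  84 - 79 = 5
  96 - 84 = 12


Delta encoded: [27, 36, 16, 5, 12]


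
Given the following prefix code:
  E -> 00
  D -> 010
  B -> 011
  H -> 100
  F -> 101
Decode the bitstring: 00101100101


Decoding step by step:
Bits 00 -> E
Bits 101 -> F
Bits 100 -> H
Bits 101 -> F


Decoded message: EFHF


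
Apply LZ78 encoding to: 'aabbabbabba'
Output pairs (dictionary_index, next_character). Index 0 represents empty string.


LZ78 encoding steps:
Dictionary: {0: ''}
Step 1: w='' (idx 0), next='a' -> output (0, 'a'), add 'a' as idx 1
Step 2: w='a' (idx 1), next='b' -> output (1, 'b'), add 'ab' as idx 2
Step 3: w='' (idx 0), next='b' -> output (0, 'b'), add 'b' as idx 3
Step 4: w='ab' (idx 2), next='b' -> output (2, 'b'), add 'abb' as idx 4
Step 5: w='abb' (idx 4), next='a' -> output (4, 'a'), add 'abba' as idx 5


Encoded: [(0, 'a'), (1, 'b'), (0, 'b'), (2, 'b'), (4, 'a')]


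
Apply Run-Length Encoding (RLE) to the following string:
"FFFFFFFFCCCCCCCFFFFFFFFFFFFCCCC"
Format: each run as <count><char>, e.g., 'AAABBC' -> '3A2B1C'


Scanning runs left to right:
  i=0: run of 'F' x 8 -> '8F'
  i=8: run of 'C' x 7 -> '7C'
  i=15: run of 'F' x 12 -> '12F'
  i=27: run of 'C' x 4 -> '4C'

RLE = 8F7C12F4C


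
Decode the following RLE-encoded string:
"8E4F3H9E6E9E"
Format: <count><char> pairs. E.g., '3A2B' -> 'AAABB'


Expanding each <count><char> pair:
  8E -> 'EEEEEEEE'
  4F -> 'FFFF'
  3H -> 'HHH'
  9E -> 'EEEEEEEEE'
  6E -> 'EEEEEE'
  9E -> 'EEEEEEEEE'

Decoded = EEEEEEEEFFFFHHHEEEEEEEEEEEEEEEEEEEEEEEE


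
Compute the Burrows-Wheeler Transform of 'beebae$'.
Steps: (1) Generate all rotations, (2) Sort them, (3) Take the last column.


Rotations (sorted):
  0: $beebae -> last char: e
  1: ae$beeb -> last char: b
  2: bae$bee -> last char: e
  3: beebae$ -> last char: $
  4: e$beeba -> last char: a
  5: ebae$be -> last char: e
  6: eebae$b -> last char: b


BWT = ebe$aeb


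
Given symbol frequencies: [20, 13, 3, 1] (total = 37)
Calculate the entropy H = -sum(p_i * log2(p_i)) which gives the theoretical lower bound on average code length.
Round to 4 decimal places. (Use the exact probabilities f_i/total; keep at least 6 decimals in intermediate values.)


Per-symbol terms -p_i * log2(p_i) with p_i = f_i/37:
  p = 20/37 = 0.540541: log2(p) = -0.887525, -p*log2(p) = 0.479743
  p = 13/37 = 0.351351: log2(p) = -1.509014, -p*log2(p) = 0.530194
  p = 3/37 = 0.081081: log2(p) = -3.624491, -p*log2(p) = 0.293878
  p = 1/37 = 0.027027: log2(p) = -5.209453, -p*log2(p) = 0.140796
H = 0.479743 + 0.530194 + 0.293878 + 0.140796 = 1.444611

H = 1.4446 bits/symbol


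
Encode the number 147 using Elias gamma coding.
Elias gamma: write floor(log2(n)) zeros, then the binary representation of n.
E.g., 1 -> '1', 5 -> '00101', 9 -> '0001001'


num_bits = floor(log2(147)) + 1 = 8
leading_zeros = num_bits - 1 = 7
binary(147) = 10010011

Elias gamma(147) = '0000000' + '10010011' = 000000010010011 (15 bits)


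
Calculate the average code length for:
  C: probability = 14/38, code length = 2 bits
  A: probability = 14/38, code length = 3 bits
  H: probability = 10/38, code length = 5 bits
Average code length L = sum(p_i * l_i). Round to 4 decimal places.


Weighted contributions p_i * l_i:
  C: (14/38) * 2 = 28/38
  A: (14/38) * 3 = 42/38
  H: (10/38) * 5 = 50/38
Sum = (28 + 42 + 50)/38 = 120/38

L = 120/38 = 3.1579 bits/symbol


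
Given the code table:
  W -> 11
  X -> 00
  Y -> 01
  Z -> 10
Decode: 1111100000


Decoding:
11 -> W
11 -> W
10 -> Z
00 -> X
00 -> X


Result: WWZXX


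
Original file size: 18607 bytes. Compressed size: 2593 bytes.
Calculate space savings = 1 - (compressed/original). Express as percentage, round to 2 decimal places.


ratio = compressed/original = 2593/18607 = 0.139356
savings = 1 - ratio = 1 - 0.139356 = 0.860644
as a percentage: 0.860644 * 100 = 86.06%

Space savings = 1 - 2593/18607 = 86.06%


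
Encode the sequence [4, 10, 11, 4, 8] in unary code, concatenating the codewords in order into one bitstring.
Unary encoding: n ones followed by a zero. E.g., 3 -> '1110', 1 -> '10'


Encode each number as n ones followed by a terminating 0:
  4 -> 11110 (5 bits)
  10 -> 11111111110 (11 bits)
  11 -> 111111111110 (12 bits)
  4 -> 11110 (5 bits)
  8 -> 111111110 (9 bits)
Total length = 5 + 11 + 12 + 5 + 9 = 42 bits.

Unary([4, 10, 11, 4, 8]) = 111101111111111011111111111011110111111110 (42 bits)


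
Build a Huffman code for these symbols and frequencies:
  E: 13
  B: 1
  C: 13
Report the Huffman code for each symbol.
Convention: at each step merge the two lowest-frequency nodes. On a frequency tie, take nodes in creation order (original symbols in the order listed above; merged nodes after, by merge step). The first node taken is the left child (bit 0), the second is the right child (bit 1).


Huffman tree construction:
Step 1: Merge B(1) + E(13) = 14
Step 2: Merge C(13) + (B+E)(14) = 27
Read each symbol's code off the tree from the root (left child = 0, right child = 1).

Codes:
  E: 11 (length 2)
  B: 10 (length 2)
  C: 0 (length 1)
Average code length: 41/27 = 1.5185 bits/symbol


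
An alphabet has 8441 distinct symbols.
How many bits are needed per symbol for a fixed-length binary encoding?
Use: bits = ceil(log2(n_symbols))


log2(8441) = 13.0432
Bracket: 2^13 = 8192 < 8441 <= 2^14 = 16384
So ceil(log2(8441)) = 14

bits = ceil(log2(8441)) = ceil(13.0432) = 14 bits


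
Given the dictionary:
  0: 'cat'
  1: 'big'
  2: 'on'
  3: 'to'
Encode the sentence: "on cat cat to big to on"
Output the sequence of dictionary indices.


Look up each word in the dictionary:
  'on' -> 2
  'cat' -> 0
  'cat' -> 0
  'to' -> 3
  'big' -> 1
  'to' -> 3
  'on' -> 2

Encoded: [2, 0, 0, 3, 1, 3, 2]


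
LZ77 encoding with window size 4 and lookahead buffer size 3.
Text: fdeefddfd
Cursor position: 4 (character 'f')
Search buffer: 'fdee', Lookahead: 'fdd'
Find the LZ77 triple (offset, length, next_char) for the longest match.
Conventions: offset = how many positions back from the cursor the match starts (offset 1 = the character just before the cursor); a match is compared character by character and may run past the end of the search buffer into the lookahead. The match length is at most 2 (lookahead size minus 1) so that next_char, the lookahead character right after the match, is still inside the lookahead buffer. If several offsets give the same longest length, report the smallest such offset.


Try each offset into the search buffer:
  offset=1 (pos 3, char 'e'): match length 0
  offset=2 (pos 2, char 'e'): match length 0
  offset=3 (pos 1, char 'd'): match length 0
  offset=4 (pos 0, char 'f'): match length 2
Longest match has length 2 at offset 4.
next_char = character at position 4 + 2 = 6 -> 'd'

Best match: offset=4, length=2 (matching 'fd' starting at position 0)
LZ77 triple: (4, 2, 'd')


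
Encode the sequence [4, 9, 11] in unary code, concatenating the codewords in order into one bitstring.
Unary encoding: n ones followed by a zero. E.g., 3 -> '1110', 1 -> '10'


Encode each number as n ones followed by a terminating 0:
  4 -> 11110 (5 bits)
  9 -> 1111111110 (10 bits)
  11 -> 111111111110 (12 bits)
Total length = 5 + 10 + 12 = 27 bits.

Unary([4, 9, 11]) = 111101111111110111111111110 (27 bits)


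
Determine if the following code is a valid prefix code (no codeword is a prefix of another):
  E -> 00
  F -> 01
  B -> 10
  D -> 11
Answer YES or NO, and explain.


Checking each pair (does one codeword prefix another?):
  E='00' vs F='01': no prefix
  E='00' vs B='10': no prefix
  E='00' vs D='11': no prefix
  F='01' vs E='00': no prefix
  F='01' vs B='10': no prefix
  F='01' vs D='11': no prefix
  B='10' vs E='00': no prefix
  B='10' vs F='01': no prefix
  B='10' vs D='11': no prefix
  D='11' vs E='00': no prefix
  D='11' vs F='01': no prefix
  D='11' vs B='10': no prefix
No violation found over all pairs.

YES -- this is a valid prefix code. No codeword is a prefix of any other codeword.


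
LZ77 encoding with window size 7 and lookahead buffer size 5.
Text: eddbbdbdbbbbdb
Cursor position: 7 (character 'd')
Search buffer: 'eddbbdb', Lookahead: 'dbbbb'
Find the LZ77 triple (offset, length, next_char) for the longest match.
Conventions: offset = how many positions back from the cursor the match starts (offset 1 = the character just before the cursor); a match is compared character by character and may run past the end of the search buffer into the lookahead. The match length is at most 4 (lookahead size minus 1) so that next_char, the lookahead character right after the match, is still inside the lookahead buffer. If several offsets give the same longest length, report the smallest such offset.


Try each offset into the search buffer:
  offset=1 (pos 6, char 'b'): match length 0
  offset=2 (pos 5, char 'd'): match length 2
  offset=3 (pos 4, char 'b'): match length 0
  offset=4 (pos 3, char 'b'): match length 0
  offset=5 (pos 2, char 'd'): match length 3
  offset=6 (pos 1, char 'd'): match length 1
  offset=7 (pos 0, char 'e'): match length 0
Longest match has length 3 at offset 5.
next_char = character at position 7 + 3 = 10 -> 'b'

Best match: offset=5, length=3 (matching 'dbb' starting at position 2)
LZ77 triple: (5, 3, 'b')


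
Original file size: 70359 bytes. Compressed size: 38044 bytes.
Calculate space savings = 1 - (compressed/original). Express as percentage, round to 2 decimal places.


ratio = compressed/original = 38044/70359 = 0.540713
savings = 1 - ratio = 1 - 0.540713 = 0.459287
as a percentage: 0.459287 * 100 = 45.93%

Space savings = 1 - 38044/70359 = 45.93%


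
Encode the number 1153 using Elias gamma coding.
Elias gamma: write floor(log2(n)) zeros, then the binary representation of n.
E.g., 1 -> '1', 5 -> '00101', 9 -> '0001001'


num_bits = floor(log2(1153)) + 1 = 11
leading_zeros = num_bits - 1 = 10
binary(1153) = 10010000001

Elias gamma(1153) = '0000000000' + '10010000001' = 000000000010010000001 (21 bits)


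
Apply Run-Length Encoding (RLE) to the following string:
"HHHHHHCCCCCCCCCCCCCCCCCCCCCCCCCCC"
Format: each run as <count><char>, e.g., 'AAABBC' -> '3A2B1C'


Scanning runs left to right:
  i=0: run of 'H' x 6 -> '6H'
  i=6: run of 'C' x 27 -> '27C'

RLE = 6H27C


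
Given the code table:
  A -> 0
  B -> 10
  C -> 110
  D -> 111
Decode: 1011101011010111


Decoding:
10 -> B
111 -> D
0 -> A
10 -> B
110 -> C
10 -> B
111 -> D


Result: BDABCBD


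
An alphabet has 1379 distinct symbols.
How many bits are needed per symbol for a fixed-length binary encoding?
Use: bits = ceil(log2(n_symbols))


log2(1379) = 10.4294
Bracket: 2^10 = 1024 < 1379 <= 2^11 = 2048
So ceil(log2(1379)) = 11

bits = ceil(log2(1379)) = ceil(10.4294) = 11 bits


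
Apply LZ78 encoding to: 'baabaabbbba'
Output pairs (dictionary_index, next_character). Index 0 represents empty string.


LZ78 encoding steps:
Dictionary: {0: ''}
Step 1: w='' (idx 0), next='b' -> output (0, 'b'), add 'b' as idx 1
Step 2: w='' (idx 0), next='a' -> output (0, 'a'), add 'a' as idx 2
Step 3: w='a' (idx 2), next='b' -> output (2, 'b'), add 'ab' as idx 3
Step 4: w='a' (idx 2), next='a' -> output (2, 'a'), add 'aa' as idx 4
Step 5: w='b' (idx 1), next='b' -> output (1, 'b'), add 'bb' as idx 5
Step 6: w='bb' (idx 5), next='a' -> output (5, 'a'), add 'bba' as idx 6


Encoded: [(0, 'b'), (0, 'a'), (2, 'b'), (2, 'a'), (1, 'b'), (5, 'a')]


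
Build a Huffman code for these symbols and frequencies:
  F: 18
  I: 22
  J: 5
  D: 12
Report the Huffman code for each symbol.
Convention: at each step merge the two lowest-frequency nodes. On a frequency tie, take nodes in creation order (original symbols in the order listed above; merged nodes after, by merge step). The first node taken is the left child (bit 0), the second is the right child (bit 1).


Huffman tree construction:
Step 1: Merge J(5) + D(12) = 17
Step 2: Merge (J+D)(17) + F(18) = 35
Step 3: Merge I(22) + ((J+D)+F)(35) = 57
Read each symbol's code off the tree from the root (left child = 0, right child = 1).

Codes:
  F: 11 (length 2)
  I: 0 (length 1)
  J: 100 (length 3)
  D: 101 (length 3)
Average code length: 109/57 = 1.9123 bits/symbol


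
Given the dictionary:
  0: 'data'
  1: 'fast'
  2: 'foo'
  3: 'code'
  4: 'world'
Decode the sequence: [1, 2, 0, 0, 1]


Look up each index in the dictionary:
  1 -> 'fast'
  2 -> 'foo'
  0 -> 'data'
  0 -> 'data'
  1 -> 'fast'

Decoded: "fast foo data data fast"


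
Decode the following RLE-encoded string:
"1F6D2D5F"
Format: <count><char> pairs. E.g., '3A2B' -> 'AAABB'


Expanding each <count><char> pair:
  1F -> 'F'
  6D -> 'DDDDDD'
  2D -> 'DD'
  5F -> 'FFFFF'

Decoded = FDDDDDDDDFFFFF


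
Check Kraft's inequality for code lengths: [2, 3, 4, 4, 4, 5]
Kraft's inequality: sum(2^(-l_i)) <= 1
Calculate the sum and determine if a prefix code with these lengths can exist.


Sum = 2^(-2) + 2^(-3) + 2^(-4) + 2^(-4) + 2^(-4) + 2^(-5)
    = 0.25 + 0.125 + 0.0625 + 0.0625 + 0.0625 + 0.03125
    = 19/32 = 0.59375
Since 0.59375 <= 1, Kraft's inequality IS satisfied.
A prefix code with these lengths CAN exist.

Kraft sum = 0.59375. Satisfied.


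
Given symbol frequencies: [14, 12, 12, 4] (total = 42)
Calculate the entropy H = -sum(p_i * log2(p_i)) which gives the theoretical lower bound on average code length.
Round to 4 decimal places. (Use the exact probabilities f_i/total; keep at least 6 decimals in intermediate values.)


Per-symbol terms -p_i * log2(p_i) with p_i = f_i/42:
  p = 14/42 = 0.333333: log2(p) = -1.584963, -p*log2(p) = 0.528321
  p = 12/42 = 0.285714: log2(p) = -1.807355, -p*log2(p) = 0.516387
  p = 12/42 = 0.285714: log2(p) = -1.807355, -p*log2(p) = 0.516387
  p = 4/42 = 0.095238: log2(p) = -3.392317, -p*log2(p) = 0.323078
H = 0.528321 + 0.516387 + 0.516387 + 0.323078 = 1.884173

H = 1.8842 bits/symbol


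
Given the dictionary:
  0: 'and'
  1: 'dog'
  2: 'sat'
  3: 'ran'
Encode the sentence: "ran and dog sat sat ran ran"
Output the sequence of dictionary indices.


Look up each word in the dictionary:
  'ran' -> 3
  'and' -> 0
  'dog' -> 1
  'sat' -> 2
  'sat' -> 2
  'ran' -> 3
  'ran' -> 3

Encoded: [3, 0, 1, 2, 2, 3, 3]


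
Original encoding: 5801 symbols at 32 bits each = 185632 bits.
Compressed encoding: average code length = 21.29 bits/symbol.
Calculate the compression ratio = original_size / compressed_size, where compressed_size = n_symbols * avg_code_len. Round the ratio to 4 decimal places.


original_size = n_symbols * orig_bits = 5801 * 32 = 185632 bits
compressed_size = n_symbols * avg_code_len = 5801 * 21.29 = 123503.29 bits
ratio = original_size / compressed_size = 185632 / 123503.29 = 1.5031

Compression ratio = 1.5031


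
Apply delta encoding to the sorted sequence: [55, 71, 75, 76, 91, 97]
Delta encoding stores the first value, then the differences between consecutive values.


First value: 55
Deltas:
  71 - 55 = 16
  75 - 71 = 4
  76 - 75 = 1
  91 - 76 = 15
  97 - 91 = 6


Delta encoded: [55, 16, 4, 1, 15, 6]


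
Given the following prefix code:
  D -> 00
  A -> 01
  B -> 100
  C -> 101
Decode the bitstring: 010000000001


Decoding step by step:
Bits 01 -> A
Bits 00 -> D
Bits 00 -> D
Bits 00 -> D
Bits 00 -> D
Bits 01 -> A


Decoded message: ADDDDA


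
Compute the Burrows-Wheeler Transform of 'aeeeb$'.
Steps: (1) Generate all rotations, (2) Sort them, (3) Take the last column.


Rotations (sorted):
  0: $aeeeb -> last char: b
  1: aeeeb$ -> last char: $
  2: b$aeee -> last char: e
  3: eb$aee -> last char: e
  4: eeb$ae -> last char: e
  5: eeeb$a -> last char: a


BWT = b$eeea


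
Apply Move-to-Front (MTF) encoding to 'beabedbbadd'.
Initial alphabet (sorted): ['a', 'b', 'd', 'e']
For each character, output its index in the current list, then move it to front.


MTF encoding:
'b': index 1 in ['a', 'b', 'd', 'e'] -> ['b', 'a', 'd', 'e']
'e': index 3 in ['b', 'a', 'd', 'e'] -> ['e', 'b', 'a', 'd']
'a': index 2 in ['e', 'b', 'a', 'd'] -> ['a', 'e', 'b', 'd']
'b': index 2 in ['a', 'e', 'b', 'd'] -> ['b', 'a', 'e', 'd']
'e': index 2 in ['b', 'a', 'e', 'd'] -> ['e', 'b', 'a', 'd']
'd': index 3 in ['e', 'b', 'a', 'd'] -> ['d', 'e', 'b', 'a']
'b': index 2 in ['d', 'e', 'b', 'a'] -> ['b', 'd', 'e', 'a']
'b': index 0 in ['b', 'd', 'e', 'a'] -> ['b', 'd', 'e', 'a']
'a': index 3 in ['b', 'd', 'e', 'a'] -> ['a', 'b', 'd', 'e']
'd': index 2 in ['a', 'b', 'd', 'e'] -> ['d', 'a', 'b', 'e']
'd': index 0 in ['d', 'a', 'b', 'e'] -> ['d', 'a', 'b', 'e']


Output: [1, 3, 2, 2, 2, 3, 2, 0, 3, 2, 0]


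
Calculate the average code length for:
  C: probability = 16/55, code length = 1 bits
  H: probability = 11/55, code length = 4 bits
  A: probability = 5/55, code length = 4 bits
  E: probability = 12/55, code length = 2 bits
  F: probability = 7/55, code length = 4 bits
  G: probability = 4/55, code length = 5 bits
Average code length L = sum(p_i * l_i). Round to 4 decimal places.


Weighted contributions p_i * l_i:
  C: (16/55) * 1 = 16/55
  H: (11/55) * 4 = 44/55
  A: (5/55) * 4 = 20/55
  E: (12/55) * 2 = 24/55
  F: (7/55) * 4 = 28/55
  G: (4/55) * 5 = 20/55
Sum = (16 + 44 + 20 + 24 + 28 + 20)/55 = 152/55

L = 152/55 = 2.7636 bits/symbol


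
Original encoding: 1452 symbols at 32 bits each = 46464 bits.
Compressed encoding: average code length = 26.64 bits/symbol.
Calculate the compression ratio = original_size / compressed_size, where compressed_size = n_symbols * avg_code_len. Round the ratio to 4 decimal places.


original_size = n_symbols * orig_bits = 1452 * 32 = 46464 bits
compressed_size = n_symbols * avg_code_len = 1452 * 26.64 = 38681.28 bits
ratio = original_size / compressed_size = 46464 / 38681.28 = 1.2012

Compression ratio = 1.2012


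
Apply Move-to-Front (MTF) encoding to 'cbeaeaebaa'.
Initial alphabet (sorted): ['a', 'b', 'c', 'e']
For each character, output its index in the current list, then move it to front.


MTF encoding:
'c': index 2 in ['a', 'b', 'c', 'e'] -> ['c', 'a', 'b', 'e']
'b': index 2 in ['c', 'a', 'b', 'e'] -> ['b', 'c', 'a', 'e']
'e': index 3 in ['b', 'c', 'a', 'e'] -> ['e', 'b', 'c', 'a']
'a': index 3 in ['e', 'b', 'c', 'a'] -> ['a', 'e', 'b', 'c']
'e': index 1 in ['a', 'e', 'b', 'c'] -> ['e', 'a', 'b', 'c']
'a': index 1 in ['e', 'a', 'b', 'c'] -> ['a', 'e', 'b', 'c']
'e': index 1 in ['a', 'e', 'b', 'c'] -> ['e', 'a', 'b', 'c']
'b': index 2 in ['e', 'a', 'b', 'c'] -> ['b', 'e', 'a', 'c']
'a': index 2 in ['b', 'e', 'a', 'c'] -> ['a', 'b', 'e', 'c']
'a': index 0 in ['a', 'b', 'e', 'c'] -> ['a', 'b', 'e', 'c']


Output: [2, 2, 3, 3, 1, 1, 1, 2, 2, 0]


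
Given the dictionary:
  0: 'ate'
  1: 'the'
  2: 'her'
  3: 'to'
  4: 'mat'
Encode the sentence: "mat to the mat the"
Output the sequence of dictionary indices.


Look up each word in the dictionary:
  'mat' -> 4
  'to' -> 3
  'the' -> 1
  'mat' -> 4
  'the' -> 1

Encoded: [4, 3, 1, 4, 1]


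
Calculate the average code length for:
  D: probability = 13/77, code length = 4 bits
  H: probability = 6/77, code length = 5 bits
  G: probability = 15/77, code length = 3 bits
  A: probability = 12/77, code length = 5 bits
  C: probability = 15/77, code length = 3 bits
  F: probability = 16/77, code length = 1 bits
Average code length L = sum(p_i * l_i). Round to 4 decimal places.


Weighted contributions p_i * l_i:
  D: (13/77) * 4 = 52/77
  H: (6/77) * 5 = 30/77
  G: (15/77) * 3 = 45/77
  A: (12/77) * 5 = 60/77
  C: (15/77) * 3 = 45/77
  F: (16/77) * 1 = 16/77
Sum = (52 + 30 + 45 + 60 + 45 + 16)/77 = 248/77

L = 248/77 = 3.2208 bits/symbol


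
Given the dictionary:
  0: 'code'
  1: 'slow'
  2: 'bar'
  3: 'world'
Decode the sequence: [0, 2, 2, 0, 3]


Look up each index in the dictionary:
  0 -> 'code'
  2 -> 'bar'
  2 -> 'bar'
  0 -> 'code'
  3 -> 'world'

Decoded: "code bar bar code world"


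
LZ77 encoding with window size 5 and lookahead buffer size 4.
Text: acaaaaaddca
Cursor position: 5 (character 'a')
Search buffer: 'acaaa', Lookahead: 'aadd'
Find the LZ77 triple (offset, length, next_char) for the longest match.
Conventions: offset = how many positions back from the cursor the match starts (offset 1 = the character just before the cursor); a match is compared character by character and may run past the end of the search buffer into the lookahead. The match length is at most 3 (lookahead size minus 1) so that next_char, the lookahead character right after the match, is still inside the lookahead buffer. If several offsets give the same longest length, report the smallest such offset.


Try each offset into the search buffer:
  offset=1 (pos 4, char 'a'): match length 2
  offset=2 (pos 3, char 'a'): match length 2
  offset=3 (pos 2, char 'a'): match length 2
  offset=4 (pos 1, char 'c'): match length 0
  offset=5 (pos 0, char 'a'): match length 1
Longest match has length 2, found at offsets 1, 2, 3; take the smallest, offset 1.
next_char = character at position 5 + 2 = 7 -> 'd'

Best match: offset=1, length=2 (matching 'aa' starting at position 4)
LZ77 triple: (1, 2, 'd')


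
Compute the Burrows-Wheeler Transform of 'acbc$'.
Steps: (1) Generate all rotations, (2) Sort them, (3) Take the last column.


Rotations (sorted):
  0: $acbc -> last char: c
  1: acbc$ -> last char: $
  2: bc$ac -> last char: c
  3: c$acb -> last char: b
  4: cbc$a -> last char: a


BWT = c$cba


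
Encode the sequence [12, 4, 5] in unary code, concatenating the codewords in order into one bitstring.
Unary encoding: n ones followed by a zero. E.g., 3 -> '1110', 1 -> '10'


Encode each number as n ones followed by a terminating 0:
  12 -> 1111111111110 (13 bits)
  4 -> 11110 (5 bits)
  5 -> 111110 (6 bits)
Total length = 13 + 5 + 6 = 24 bits.

Unary([12, 4, 5]) = 111111111111011110111110 (24 bits)


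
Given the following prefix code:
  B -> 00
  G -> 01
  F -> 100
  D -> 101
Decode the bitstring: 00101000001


Decoding step by step:
Bits 00 -> B
Bits 101 -> D
Bits 00 -> B
Bits 00 -> B
Bits 01 -> G


Decoded message: BDBBG


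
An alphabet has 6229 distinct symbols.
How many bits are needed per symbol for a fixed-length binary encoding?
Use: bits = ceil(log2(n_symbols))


log2(6229) = 12.6048
Bracket: 2^12 = 4096 < 6229 <= 2^13 = 8192
So ceil(log2(6229)) = 13

bits = ceil(log2(6229)) = ceil(12.6048) = 13 bits


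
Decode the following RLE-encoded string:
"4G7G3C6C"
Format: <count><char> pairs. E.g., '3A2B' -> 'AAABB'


Expanding each <count><char> pair:
  4G -> 'GGGG'
  7G -> 'GGGGGGG'
  3C -> 'CCC'
  6C -> 'CCCCCC'

Decoded = GGGGGGGGGGGCCCCCCCCC


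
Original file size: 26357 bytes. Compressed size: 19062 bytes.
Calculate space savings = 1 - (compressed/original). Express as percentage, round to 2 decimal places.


ratio = compressed/original = 19062/26357 = 0.723223
savings = 1 - ratio = 1 - 0.723223 = 0.276777
as a percentage: 0.276777 * 100 = 27.68%

Space savings = 1 - 19062/26357 = 27.68%


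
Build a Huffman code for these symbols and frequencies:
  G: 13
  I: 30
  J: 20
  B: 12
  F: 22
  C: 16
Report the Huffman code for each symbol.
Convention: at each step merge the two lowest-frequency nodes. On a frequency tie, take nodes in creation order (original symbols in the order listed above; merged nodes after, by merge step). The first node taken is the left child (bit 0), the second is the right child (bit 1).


Huffman tree construction:
Step 1: Merge B(12) + G(13) = 25
Step 2: Merge C(16) + J(20) = 36
Step 3: Merge F(22) + (B+G)(25) = 47
Step 4: Merge I(30) + (C+J)(36) = 66
Step 5: Merge (F+(B+G))(47) + (I+(C+J))(66) = 113
Read each symbol's code off the tree from the root (left child = 0, right child = 1).

Codes:
  G: 011 (length 3)
  I: 10 (length 2)
  J: 111 (length 3)
  B: 010 (length 3)
  F: 00 (length 2)
  C: 110 (length 3)
Average code length: 287/113 = 2.5398 bits/symbol


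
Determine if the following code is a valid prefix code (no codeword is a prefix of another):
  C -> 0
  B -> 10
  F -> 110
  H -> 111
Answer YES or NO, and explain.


Checking each pair (does one codeword prefix another?):
  C='0' vs B='10': no prefix
  C='0' vs F='110': no prefix
  C='0' vs H='111': no prefix
  B='10' vs C='0': no prefix
  B='10' vs F='110': no prefix
  B='10' vs H='111': no prefix
  F='110' vs C='0': no prefix
  F='110' vs B='10': no prefix
  F='110' vs H='111': no prefix
  H='111' vs C='0': no prefix
  H='111' vs B='10': no prefix
  H='111' vs F='110': no prefix
No violation found over all pairs.

YES -- this is a valid prefix code. No codeword is a prefix of any other codeword.


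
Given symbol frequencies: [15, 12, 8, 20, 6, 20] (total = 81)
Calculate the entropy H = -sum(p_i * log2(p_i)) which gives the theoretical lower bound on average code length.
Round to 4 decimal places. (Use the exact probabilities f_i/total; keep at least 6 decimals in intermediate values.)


Per-symbol terms -p_i * log2(p_i) with p_i = f_i/81:
  p = 15/81 = 0.185185: log2(p) = -2.432959, -p*log2(p) = 0.450548
  p = 12/81 = 0.148148: log2(p) = -2.754888, -p*log2(p) = 0.408131
  p = 8/81 = 0.098765: log2(p) = -3.339850, -p*log2(p) = 0.329862
  p = 20/81 = 0.246914: log2(p) = -2.017922, -p*log2(p) = 0.498252
  p = 6/81 = 0.074074: log2(p) = -3.754888, -p*log2(p) = 0.278140
  p = 20/81 = 0.246914: log2(p) = -2.017922, -p*log2(p) = 0.498252
H = 0.450548 + 0.408131 + 0.329862 + 0.498252 + 0.278140 + 0.498252 = 2.463185

H = 2.4632 bits/symbol


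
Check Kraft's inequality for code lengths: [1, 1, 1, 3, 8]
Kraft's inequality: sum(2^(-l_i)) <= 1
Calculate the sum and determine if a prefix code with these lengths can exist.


Sum = 2^(-1) + 2^(-1) + 2^(-1) + 2^(-3) + 2^(-8)
    = 0.5 + 0.5 + 0.5 + 0.125 + 0.00390625
    = 417/256 = 1.62890625
Since 1.62890625 > 1, Kraft's inequality is NOT satisfied.
A prefix code with these lengths CANNOT exist.

Kraft sum = 1.62890625. Not satisfied.


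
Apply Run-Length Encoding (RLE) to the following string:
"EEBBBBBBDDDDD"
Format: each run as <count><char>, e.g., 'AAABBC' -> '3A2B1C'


Scanning runs left to right:
  i=0: run of 'E' x 2 -> '2E'
  i=2: run of 'B' x 6 -> '6B'
  i=8: run of 'D' x 5 -> '5D'

RLE = 2E6B5D


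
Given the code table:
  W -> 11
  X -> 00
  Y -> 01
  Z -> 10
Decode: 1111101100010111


Decoding:
11 -> W
11 -> W
10 -> Z
11 -> W
00 -> X
01 -> Y
01 -> Y
11 -> W


Result: WWZWXYYW


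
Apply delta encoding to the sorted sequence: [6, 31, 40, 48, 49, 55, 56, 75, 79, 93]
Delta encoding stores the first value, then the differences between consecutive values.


First value: 6
Deltas:
  31 - 6 = 25
  40 - 31 = 9
  48 - 40 = 8
  49 - 48 = 1
  55 - 49 = 6
  56 - 55 = 1
  75 - 56 = 19
  79 - 75 = 4
  93 - 79 = 14


Delta encoded: [6, 25, 9, 8, 1, 6, 1, 19, 4, 14]


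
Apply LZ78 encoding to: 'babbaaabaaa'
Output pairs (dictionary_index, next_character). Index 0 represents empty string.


LZ78 encoding steps:
Dictionary: {0: ''}
Step 1: w='' (idx 0), next='b' -> output (0, 'b'), add 'b' as idx 1
Step 2: w='' (idx 0), next='a' -> output (0, 'a'), add 'a' as idx 2
Step 3: w='b' (idx 1), next='b' -> output (1, 'b'), add 'bb' as idx 3
Step 4: w='a' (idx 2), next='a' -> output (2, 'a'), add 'aa' as idx 4
Step 5: w='a' (idx 2), next='b' -> output (2, 'b'), add 'ab' as idx 5
Step 6: w='aa' (idx 4), next='a' -> output (4, 'a'), add 'aaa' as idx 6


Encoded: [(0, 'b'), (0, 'a'), (1, 'b'), (2, 'a'), (2, 'b'), (4, 'a')]


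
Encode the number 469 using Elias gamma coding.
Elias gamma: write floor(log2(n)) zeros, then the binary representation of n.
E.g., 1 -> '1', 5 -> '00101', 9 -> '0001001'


num_bits = floor(log2(469)) + 1 = 9
leading_zeros = num_bits - 1 = 8
binary(469) = 111010101

Elias gamma(469) = '00000000' + '111010101' = 00000000111010101 (17 bits)


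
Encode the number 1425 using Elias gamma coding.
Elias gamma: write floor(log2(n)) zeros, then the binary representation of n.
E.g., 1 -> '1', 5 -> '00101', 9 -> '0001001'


num_bits = floor(log2(1425)) + 1 = 11
leading_zeros = num_bits - 1 = 10
binary(1425) = 10110010001

Elias gamma(1425) = '0000000000' + '10110010001' = 000000000010110010001 (21 bits)


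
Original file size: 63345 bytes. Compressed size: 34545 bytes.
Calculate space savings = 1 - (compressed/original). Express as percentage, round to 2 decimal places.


ratio = compressed/original = 34545/63345 = 0.545347
savings = 1 - ratio = 1 - 0.545347 = 0.454653
as a percentage: 0.454653 * 100 = 45.47%

Space savings = 1 - 34545/63345 = 45.47%


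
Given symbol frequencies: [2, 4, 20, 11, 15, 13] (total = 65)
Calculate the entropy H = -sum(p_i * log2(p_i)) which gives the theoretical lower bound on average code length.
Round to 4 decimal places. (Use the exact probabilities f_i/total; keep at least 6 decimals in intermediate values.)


Per-symbol terms -p_i * log2(p_i) with p_i = f_i/65:
  p = 2/65 = 0.030769: log2(p) = -5.022368, -p*log2(p) = 0.154534
  p = 4/65 = 0.061538: log2(p) = -4.022368, -p*log2(p) = 0.247530
  p = 20/65 = 0.307692: log2(p) = -1.700440, -p*log2(p) = 0.523212
  p = 11/65 = 0.169231: log2(p) = -2.562936, -p*log2(p) = 0.433728
  p = 15/65 = 0.230769: log2(p) = -2.115477, -p*log2(p) = 0.488187
  p = 13/65 = 0.200000: log2(p) = -2.321928, -p*log2(p) = 0.464386
H = 0.154534 + 0.247530 + 0.523212 + 0.433728 + 0.488187 + 0.464386 = 2.311577

H = 2.3116 bits/symbol


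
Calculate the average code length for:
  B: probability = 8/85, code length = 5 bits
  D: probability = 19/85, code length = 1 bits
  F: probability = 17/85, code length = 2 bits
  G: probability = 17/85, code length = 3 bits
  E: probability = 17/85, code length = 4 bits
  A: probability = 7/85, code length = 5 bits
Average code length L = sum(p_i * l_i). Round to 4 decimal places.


Weighted contributions p_i * l_i:
  B: (8/85) * 5 = 40/85
  D: (19/85) * 1 = 19/85
  F: (17/85) * 2 = 34/85
  G: (17/85) * 3 = 51/85
  E: (17/85) * 4 = 68/85
  A: (7/85) * 5 = 35/85
Sum = (40 + 19 + 34 + 51 + 68 + 35)/85 = 247/85

L = 247/85 = 2.9059 bits/symbol


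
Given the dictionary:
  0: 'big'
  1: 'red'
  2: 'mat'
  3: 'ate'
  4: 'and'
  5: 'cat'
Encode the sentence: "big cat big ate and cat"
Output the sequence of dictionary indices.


Look up each word in the dictionary:
  'big' -> 0
  'cat' -> 5
  'big' -> 0
  'ate' -> 3
  'and' -> 4
  'cat' -> 5

Encoded: [0, 5, 0, 3, 4, 5]


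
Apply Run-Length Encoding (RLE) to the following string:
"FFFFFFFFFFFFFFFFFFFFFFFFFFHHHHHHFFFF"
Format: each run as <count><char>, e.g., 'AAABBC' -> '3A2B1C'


Scanning runs left to right:
  i=0: run of 'F' x 26 -> '26F'
  i=26: run of 'H' x 6 -> '6H'
  i=32: run of 'F' x 4 -> '4F'

RLE = 26F6H4F


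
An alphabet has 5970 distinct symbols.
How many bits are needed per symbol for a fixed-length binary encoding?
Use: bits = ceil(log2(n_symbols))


log2(5970) = 12.5435
Bracket: 2^12 = 4096 < 5970 <= 2^13 = 8192
So ceil(log2(5970)) = 13

bits = ceil(log2(5970)) = ceil(12.5435) = 13 bits


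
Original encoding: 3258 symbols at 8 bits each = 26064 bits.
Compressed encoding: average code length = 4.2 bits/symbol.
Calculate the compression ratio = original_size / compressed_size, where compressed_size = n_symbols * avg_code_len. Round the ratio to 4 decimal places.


original_size = n_symbols * orig_bits = 3258 * 8 = 26064 bits
compressed_size = n_symbols * avg_code_len = 3258 * 4.2 = 13683.6 bits
ratio = original_size / compressed_size = 26064 / 13683.6 = 1.9048

Compression ratio = 1.9048


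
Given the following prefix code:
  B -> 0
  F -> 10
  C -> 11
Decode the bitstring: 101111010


Decoding step by step:
Bits 10 -> F
Bits 11 -> C
Bits 11 -> C
Bits 0 -> B
Bits 10 -> F


Decoded message: FCCBF


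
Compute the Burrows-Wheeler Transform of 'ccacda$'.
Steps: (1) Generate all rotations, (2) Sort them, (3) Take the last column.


Rotations (sorted):
  0: $ccacda -> last char: a
  1: a$ccacd -> last char: d
  2: acda$cc -> last char: c
  3: cacda$c -> last char: c
  4: ccacda$ -> last char: $
  5: cda$cca -> last char: a
  6: da$ccac -> last char: c


BWT = adcc$ac


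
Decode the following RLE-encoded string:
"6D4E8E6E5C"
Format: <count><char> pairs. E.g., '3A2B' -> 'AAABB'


Expanding each <count><char> pair:
  6D -> 'DDDDDD'
  4E -> 'EEEE'
  8E -> 'EEEEEEEE'
  6E -> 'EEEEEE'
  5C -> 'CCCCC'

Decoded = DDDDDDEEEEEEEEEEEEEEEEEECCCCC


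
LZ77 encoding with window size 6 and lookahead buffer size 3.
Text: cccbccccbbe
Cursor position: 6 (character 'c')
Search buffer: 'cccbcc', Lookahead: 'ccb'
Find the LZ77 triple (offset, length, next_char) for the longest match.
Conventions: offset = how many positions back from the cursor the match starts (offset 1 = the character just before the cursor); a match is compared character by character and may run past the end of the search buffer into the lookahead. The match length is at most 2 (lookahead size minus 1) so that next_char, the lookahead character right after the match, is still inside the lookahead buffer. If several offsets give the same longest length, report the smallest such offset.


Try each offset into the search buffer:
  offset=1 (pos 5, char 'c'): match length 2
  offset=2 (pos 4, char 'c'): match length 2
  offset=3 (pos 3, char 'b'): match length 0
  offset=4 (pos 2, char 'c'): match length 1
  offset=5 (pos 1, char 'c'): match length 2
  offset=6 (pos 0, char 'c'): match length 2
Longest match has length 2, found at offsets 1, 2, 5, 6; take the smallest, offset 1.
next_char = character at position 6 + 2 = 8 -> 'b'

Best match: offset=1, length=2 (matching 'cc' starting at position 5)
LZ77 triple: (1, 2, 'b')


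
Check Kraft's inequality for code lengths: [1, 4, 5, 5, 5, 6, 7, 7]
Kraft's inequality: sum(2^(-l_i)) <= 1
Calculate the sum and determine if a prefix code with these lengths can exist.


Sum = 2^(-1) + 2^(-4) + 2^(-5) + 2^(-5) + 2^(-5) + 2^(-6) + 2^(-7) + 2^(-7)
    = 0.5 + 0.0625 + 0.03125 + 0.03125 + 0.03125 + 0.015625 + 0.0078125 + 0.0078125
    = 88/128 = 0.6875
Since 0.6875 <= 1, Kraft's inequality IS satisfied.
A prefix code with these lengths CAN exist.

Kraft sum = 0.6875. Satisfied.


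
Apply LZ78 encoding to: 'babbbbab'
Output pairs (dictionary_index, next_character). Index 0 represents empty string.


LZ78 encoding steps:
Dictionary: {0: ''}
Step 1: w='' (idx 0), next='b' -> output (0, 'b'), add 'b' as idx 1
Step 2: w='' (idx 0), next='a' -> output (0, 'a'), add 'a' as idx 2
Step 3: w='b' (idx 1), next='b' -> output (1, 'b'), add 'bb' as idx 3
Step 4: w='bb' (idx 3), next='a' -> output (3, 'a'), add 'bba' as idx 4
Step 5: w='b' (idx 1), end of input -> output (1, '')


Encoded: [(0, 'b'), (0, 'a'), (1, 'b'), (3, 'a'), (1, '')]


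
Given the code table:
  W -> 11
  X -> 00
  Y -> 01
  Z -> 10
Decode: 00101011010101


Decoding:
00 -> X
10 -> Z
10 -> Z
11 -> W
01 -> Y
01 -> Y
01 -> Y


Result: XZZWYYY


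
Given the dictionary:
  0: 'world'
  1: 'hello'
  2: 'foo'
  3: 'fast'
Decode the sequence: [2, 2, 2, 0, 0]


Look up each index in the dictionary:
  2 -> 'foo'
  2 -> 'foo'
  2 -> 'foo'
  0 -> 'world'
  0 -> 'world'

Decoded: "foo foo foo world world"


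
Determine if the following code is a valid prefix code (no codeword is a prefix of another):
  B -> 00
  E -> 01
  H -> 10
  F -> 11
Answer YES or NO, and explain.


Checking each pair (does one codeword prefix another?):
  B='00' vs E='01': no prefix
  B='00' vs H='10': no prefix
  B='00' vs F='11': no prefix
  E='01' vs B='00': no prefix
  E='01' vs H='10': no prefix
  E='01' vs F='11': no prefix
  H='10' vs B='00': no prefix
  H='10' vs E='01': no prefix
  H='10' vs F='11': no prefix
  F='11' vs B='00': no prefix
  F='11' vs E='01': no prefix
  F='11' vs H='10': no prefix
No violation found over all pairs.

YES -- this is a valid prefix code. No codeword is a prefix of any other codeword.


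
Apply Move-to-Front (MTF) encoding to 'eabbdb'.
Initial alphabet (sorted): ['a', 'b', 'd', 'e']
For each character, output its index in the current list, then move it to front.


MTF encoding:
'e': index 3 in ['a', 'b', 'd', 'e'] -> ['e', 'a', 'b', 'd']
'a': index 1 in ['e', 'a', 'b', 'd'] -> ['a', 'e', 'b', 'd']
'b': index 2 in ['a', 'e', 'b', 'd'] -> ['b', 'a', 'e', 'd']
'b': index 0 in ['b', 'a', 'e', 'd'] -> ['b', 'a', 'e', 'd']
'd': index 3 in ['b', 'a', 'e', 'd'] -> ['d', 'b', 'a', 'e']
'b': index 1 in ['d', 'b', 'a', 'e'] -> ['b', 'd', 'a', 'e']


Output: [3, 1, 2, 0, 3, 1]


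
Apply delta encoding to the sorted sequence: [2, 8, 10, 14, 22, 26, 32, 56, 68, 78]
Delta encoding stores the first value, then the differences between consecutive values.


First value: 2
Deltas:
  8 - 2 = 6
  10 - 8 = 2
  14 - 10 = 4
  22 - 14 = 8
  26 - 22 = 4
  32 - 26 = 6
  56 - 32 = 24
  68 - 56 = 12
  78 - 68 = 10


Delta encoded: [2, 6, 2, 4, 8, 4, 6, 24, 12, 10]


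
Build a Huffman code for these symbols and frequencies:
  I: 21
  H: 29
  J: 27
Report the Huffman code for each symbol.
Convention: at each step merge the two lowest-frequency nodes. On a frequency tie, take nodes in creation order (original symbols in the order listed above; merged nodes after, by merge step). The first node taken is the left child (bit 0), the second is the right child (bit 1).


Huffman tree construction:
Step 1: Merge I(21) + J(27) = 48
Step 2: Merge H(29) + (I+J)(48) = 77
Read each symbol's code off the tree from the root (left child = 0, right child = 1).

Codes:
  I: 10 (length 2)
  H: 0 (length 1)
  J: 11 (length 2)
Average code length: 125/77 = 1.6234 bits/symbol


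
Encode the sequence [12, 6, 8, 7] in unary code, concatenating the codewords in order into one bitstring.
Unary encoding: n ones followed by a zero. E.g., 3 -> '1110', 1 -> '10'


Encode each number as n ones followed by a terminating 0:
  12 -> 1111111111110 (13 bits)
  6 -> 1111110 (7 bits)
  8 -> 111111110 (9 bits)
  7 -> 11111110 (8 bits)
Total length = 13 + 7 + 9 + 8 = 37 bits.

Unary([12, 6, 8, 7]) = 1111111111110111111011111111011111110 (37 bits)


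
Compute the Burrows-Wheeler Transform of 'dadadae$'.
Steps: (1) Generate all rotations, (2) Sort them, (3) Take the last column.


Rotations (sorted):
  0: $dadadae -> last char: e
  1: adadae$d -> last char: d
  2: adae$dad -> last char: d
  3: ae$dadad -> last char: d
  4: dadadae$ -> last char: $
  5: dadae$da -> last char: a
  6: dae$dada -> last char: a
  7: e$dadada -> last char: a


BWT = eddd$aaa


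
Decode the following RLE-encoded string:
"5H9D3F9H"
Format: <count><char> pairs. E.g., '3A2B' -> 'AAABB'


Expanding each <count><char> pair:
  5H -> 'HHHHH'
  9D -> 'DDDDDDDDD'
  3F -> 'FFF'
  9H -> 'HHHHHHHHH'

Decoded = HHHHHDDDDDDDDDFFFHHHHHHHHH


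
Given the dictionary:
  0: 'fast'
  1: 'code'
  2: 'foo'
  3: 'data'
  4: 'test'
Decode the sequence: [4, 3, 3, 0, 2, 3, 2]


Look up each index in the dictionary:
  4 -> 'test'
  3 -> 'data'
  3 -> 'data'
  0 -> 'fast'
  2 -> 'foo'
  3 -> 'data'
  2 -> 'foo'

Decoded: "test data data fast foo data foo"


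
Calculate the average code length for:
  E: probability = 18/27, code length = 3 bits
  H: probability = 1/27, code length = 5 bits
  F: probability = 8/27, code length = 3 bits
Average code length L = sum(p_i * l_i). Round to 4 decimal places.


Weighted contributions p_i * l_i:
  E: (18/27) * 3 = 54/27
  H: (1/27) * 5 = 5/27
  F: (8/27) * 3 = 24/27
Sum = (54 + 5 + 24)/27 = 83/27

L = 83/27 = 3.0741 bits/symbol
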